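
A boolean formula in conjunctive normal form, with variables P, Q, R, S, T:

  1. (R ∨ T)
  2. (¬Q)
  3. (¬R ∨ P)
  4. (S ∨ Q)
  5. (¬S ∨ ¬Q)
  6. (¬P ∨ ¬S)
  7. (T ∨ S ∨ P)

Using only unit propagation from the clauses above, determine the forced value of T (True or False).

(¬Q) stands alone — Q = False.
(S ∨ Q): since Q = False, the clause reduces to (S). S = True.
(¬S ∨ ¬P): since S = True, the clause reduces to (¬P). P = False.
(¬R ∨ P): since P = False, the clause reduces to (¬R). R = False.
In (R ∨ T), R is now false; T must hold, so T = True.

True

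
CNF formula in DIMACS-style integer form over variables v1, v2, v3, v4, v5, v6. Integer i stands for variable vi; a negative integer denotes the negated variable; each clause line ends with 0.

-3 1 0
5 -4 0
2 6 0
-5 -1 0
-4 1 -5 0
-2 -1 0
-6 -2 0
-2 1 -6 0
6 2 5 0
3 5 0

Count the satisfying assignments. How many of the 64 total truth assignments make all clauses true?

The models are:
  v1=0 v2=0 v3=0 v4=0 v5=1 v6=1
  v1=0 v2=1 v3=0 v4=0 v5=1 v6=0
  v1=1 v2=0 v3=1 v4=0 v5=0 v6=1
That's 3 in total.

3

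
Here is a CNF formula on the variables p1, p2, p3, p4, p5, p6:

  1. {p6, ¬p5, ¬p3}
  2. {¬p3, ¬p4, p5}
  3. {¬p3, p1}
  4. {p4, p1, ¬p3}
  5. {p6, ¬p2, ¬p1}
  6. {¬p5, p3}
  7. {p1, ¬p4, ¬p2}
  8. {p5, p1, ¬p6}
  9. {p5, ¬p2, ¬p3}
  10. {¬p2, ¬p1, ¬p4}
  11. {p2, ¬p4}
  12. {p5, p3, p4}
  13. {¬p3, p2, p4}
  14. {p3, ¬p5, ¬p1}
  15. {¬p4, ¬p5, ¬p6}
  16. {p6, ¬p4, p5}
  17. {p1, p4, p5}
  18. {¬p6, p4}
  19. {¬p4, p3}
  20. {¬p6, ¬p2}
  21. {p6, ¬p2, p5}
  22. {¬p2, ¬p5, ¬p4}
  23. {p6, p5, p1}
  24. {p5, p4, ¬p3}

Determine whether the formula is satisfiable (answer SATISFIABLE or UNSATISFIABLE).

UNSATISFIABLE

p4 = True:
  propagation gives p2=True, p1=True; an empty clause results — contradiction.
p4 = False:
  p3 = True:
    propagation gives p5=False; an empty clause results — contradiction.
  p3 = False:
    propagation gives p5=False; an empty clause results — contradiction.
Every branch closes, so no satisfying assignment exists.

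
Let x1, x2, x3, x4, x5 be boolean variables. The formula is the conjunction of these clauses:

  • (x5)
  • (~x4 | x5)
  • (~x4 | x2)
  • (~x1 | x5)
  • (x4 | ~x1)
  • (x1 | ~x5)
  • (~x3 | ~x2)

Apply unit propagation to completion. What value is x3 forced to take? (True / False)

False

(x5) is a unit clause: x5 = True.
(x1 | ~x5): since x5 = True, the clause reduces to (x1). x1 = True.
(~x1 | x4) with x1 = True leaves only x4, so x4 = True.
In (~x4 | x2), ~x4 is now false; x2 must hold, so x2 = True.
In (~x3 | ~x2), ~x2 is now false; ~x3 must hold, so x3 = False.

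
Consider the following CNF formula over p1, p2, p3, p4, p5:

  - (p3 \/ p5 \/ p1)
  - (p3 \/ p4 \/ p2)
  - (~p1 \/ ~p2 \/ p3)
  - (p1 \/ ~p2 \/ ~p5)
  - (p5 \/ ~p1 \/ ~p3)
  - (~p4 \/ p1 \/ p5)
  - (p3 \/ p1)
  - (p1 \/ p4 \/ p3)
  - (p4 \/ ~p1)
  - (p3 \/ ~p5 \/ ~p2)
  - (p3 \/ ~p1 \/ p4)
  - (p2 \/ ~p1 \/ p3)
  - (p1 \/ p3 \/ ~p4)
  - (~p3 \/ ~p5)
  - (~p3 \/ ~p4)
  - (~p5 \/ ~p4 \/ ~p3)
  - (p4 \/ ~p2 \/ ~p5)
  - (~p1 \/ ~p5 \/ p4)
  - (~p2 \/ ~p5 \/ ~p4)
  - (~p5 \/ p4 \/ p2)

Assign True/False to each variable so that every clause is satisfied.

p1 = False, p2 = False, p3 = True, p4 = False, p5 = False

Check each clause:
  1. (p5 \/ p1 \/ p3) — p3 is true.
  2. (p2 \/ p3 \/ p4) — p3 is true.
  3. (p3 \/ ~p2 \/ ~p1) — p3 is true.
  4. (~p5 \/ p1 \/ ~p2) — ~p5 is true.
  5. (p5 \/ ~p1 \/ ~p3) — ~p1 is true.
  6. (p1 \/ p5 \/ ~p4) — ~p4 is true.
  7. (p1 \/ p3) — p3 is true.
  8. (p4 \/ p1 \/ p3) — p3 is true.
  9. (~p1 \/ p4) — ~p1 is true.
  10. (p3 \/ ~p2 \/ ~p5) — p3 is true.
  11. (~p1 \/ p3 \/ p4) — p3 is true.
  12. (p2 \/ p3 \/ ~p1) — p3 is true.
  13. (p3 \/ p1 \/ ~p4) — p3 is true.
  14. (~p3 \/ ~p5) — ~p5 is true.
  15. (~p3 \/ ~p4) — ~p4 is true.
  16. (~p4 \/ ~p3 \/ ~p5) — ~p5 is true.
  17. (~p5 \/ ~p2 \/ p4) — ~p5 is true.
  18. (~p5 \/ p4 \/ ~p1) — ~p5 is true.
  19. (~p4 \/ ~p2 \/ ~p5) — ~p5 is true.
  20. (p4 \/ p2 \/ ~p5) — ~p5 is true.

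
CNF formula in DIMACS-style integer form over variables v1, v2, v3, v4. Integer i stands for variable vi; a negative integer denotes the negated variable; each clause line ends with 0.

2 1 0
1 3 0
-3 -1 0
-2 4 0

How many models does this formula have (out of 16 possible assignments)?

4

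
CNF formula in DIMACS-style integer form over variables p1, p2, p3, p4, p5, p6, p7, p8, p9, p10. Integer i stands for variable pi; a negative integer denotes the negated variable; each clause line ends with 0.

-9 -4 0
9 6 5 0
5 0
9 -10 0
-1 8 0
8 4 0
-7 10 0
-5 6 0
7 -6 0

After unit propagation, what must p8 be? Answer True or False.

True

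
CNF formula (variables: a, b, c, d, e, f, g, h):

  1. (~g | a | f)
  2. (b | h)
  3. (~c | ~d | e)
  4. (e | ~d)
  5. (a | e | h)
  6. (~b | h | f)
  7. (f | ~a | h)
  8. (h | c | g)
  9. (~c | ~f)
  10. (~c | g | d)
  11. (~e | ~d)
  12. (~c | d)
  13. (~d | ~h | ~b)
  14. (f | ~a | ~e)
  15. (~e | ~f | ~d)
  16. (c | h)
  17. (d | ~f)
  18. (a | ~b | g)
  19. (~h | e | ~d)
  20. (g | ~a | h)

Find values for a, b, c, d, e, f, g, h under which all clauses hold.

a=False, b=False, c=False, d=False, e=True, f=False, g=False, h=True

Try a = False.
The remaining clauses are satisfied by b = False, c = False, d = False, e = True, f = False, g = False, h = True.
Every clause has at least one true literal under this assignment.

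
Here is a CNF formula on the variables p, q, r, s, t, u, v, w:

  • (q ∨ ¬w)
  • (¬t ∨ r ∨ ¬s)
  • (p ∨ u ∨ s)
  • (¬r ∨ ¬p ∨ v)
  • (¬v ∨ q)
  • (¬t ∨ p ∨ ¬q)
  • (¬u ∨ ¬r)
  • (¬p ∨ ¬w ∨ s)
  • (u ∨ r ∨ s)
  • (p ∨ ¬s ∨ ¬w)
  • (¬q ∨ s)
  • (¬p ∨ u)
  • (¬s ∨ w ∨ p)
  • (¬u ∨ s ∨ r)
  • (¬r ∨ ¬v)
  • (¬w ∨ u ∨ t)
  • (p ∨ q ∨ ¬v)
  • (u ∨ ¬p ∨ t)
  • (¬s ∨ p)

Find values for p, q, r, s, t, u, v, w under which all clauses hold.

Branch on p: take p = True.
  then u is forced to True.
  then r is forced to False.
  then s is forced to True.
  then t is forced to False.
Branch on q: take q = True.
v, w are now unconstrained; take v = False, w = False.
Every clause has at least one true literal under this assignment.

p=True, q=True, r=False, s=True, t=False, u=True, v=False, w=False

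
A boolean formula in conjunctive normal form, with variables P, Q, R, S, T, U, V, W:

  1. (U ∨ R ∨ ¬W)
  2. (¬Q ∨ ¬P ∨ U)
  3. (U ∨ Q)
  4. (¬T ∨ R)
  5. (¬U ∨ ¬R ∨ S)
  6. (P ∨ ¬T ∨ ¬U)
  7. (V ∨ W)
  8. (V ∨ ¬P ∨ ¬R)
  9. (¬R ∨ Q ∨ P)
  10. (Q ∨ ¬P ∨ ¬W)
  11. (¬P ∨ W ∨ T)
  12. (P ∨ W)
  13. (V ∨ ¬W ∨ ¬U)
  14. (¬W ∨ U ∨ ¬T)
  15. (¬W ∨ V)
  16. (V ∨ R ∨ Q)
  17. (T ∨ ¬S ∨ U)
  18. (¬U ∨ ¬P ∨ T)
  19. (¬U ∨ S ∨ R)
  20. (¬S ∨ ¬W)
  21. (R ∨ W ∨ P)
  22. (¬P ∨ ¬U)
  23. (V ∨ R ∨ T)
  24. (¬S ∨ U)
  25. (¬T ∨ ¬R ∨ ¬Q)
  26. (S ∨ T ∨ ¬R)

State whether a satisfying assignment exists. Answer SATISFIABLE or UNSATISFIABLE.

U = True:
  propagation gives P=False, T=False, W=True, V=True; an empty clause results — contradiction.
U = False:
  propagation gives Q=True, P=False, W=True, R=True; an empty clause results — contradiction.
Every branch closes, so no satisfying assignment exists.

UNSATISFIABLE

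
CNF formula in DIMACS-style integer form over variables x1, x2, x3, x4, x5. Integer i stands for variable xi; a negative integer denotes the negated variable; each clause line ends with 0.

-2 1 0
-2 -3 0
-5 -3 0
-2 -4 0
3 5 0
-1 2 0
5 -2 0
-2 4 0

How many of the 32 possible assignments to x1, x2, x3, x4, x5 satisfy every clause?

4

The models are:
  x1=0 x2=0 x3=0 x4=0 x5=1
  x1=0 x2=0 x3=0 x4=1 x5=1
  x1=0 x2=0 x3=1 x4=0 x5=0
  x1=0 x2=0 x3=1 x4=1 x5=0
Count: 4.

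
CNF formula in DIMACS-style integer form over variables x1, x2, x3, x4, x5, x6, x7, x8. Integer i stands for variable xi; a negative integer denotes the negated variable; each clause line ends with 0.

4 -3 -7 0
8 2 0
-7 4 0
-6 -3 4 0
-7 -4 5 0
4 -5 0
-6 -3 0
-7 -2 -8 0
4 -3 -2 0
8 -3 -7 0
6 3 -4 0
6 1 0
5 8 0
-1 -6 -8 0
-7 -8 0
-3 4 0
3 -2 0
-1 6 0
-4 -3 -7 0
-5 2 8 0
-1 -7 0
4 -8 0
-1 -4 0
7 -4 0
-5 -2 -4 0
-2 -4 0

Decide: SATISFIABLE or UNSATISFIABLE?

x4 = True:
  propagation gives x1=False, x6=True, x3=False, x2=False; an empty clause results — contradiction.
x4 = False:
  propagation gives x7=False, x5=False, x8=True; an empty clause results — contradiction.
Every branch closes, so no satisfying assignment exists.

UNSATISFIABLE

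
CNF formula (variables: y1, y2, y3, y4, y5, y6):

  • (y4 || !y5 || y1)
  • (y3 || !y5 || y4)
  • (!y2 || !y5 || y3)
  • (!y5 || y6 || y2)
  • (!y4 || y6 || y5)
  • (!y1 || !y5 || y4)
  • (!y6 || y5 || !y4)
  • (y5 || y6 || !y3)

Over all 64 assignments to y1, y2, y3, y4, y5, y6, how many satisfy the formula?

Case analysis on y5 and y4:
  y5=T, y4=T: y1 free; 4 ways for (y2,y3,y6) × 2^1 = 8.
  y5=T, y4=F: a clause becomes empty — 0.
  y5=F, y4=T: a clause becomes empty — 0.
  y5=F, y4=F: y1, y2 free; 3 ways for (y3,y6) × 2^2 = 12.
Total: 8 + 0 + 0 + 12 = 20.

20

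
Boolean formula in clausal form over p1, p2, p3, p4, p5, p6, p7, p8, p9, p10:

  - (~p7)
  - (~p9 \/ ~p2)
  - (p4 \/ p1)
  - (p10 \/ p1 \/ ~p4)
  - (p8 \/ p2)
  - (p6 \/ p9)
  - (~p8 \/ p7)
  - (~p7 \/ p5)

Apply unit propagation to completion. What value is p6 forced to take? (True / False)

(~p7) stands alone — p7 = False.
(~p8 \/ p7) with p7 = False leaves only ~p8, so p8 = False.
From (p8 \/ p2) and p8 = False: p2 = True.
From (~p2 \/ ~p9) and p2 = True: p9 = False.
(p6 \/ p9) with p9 = False leaves only p6, so p6 = True.

True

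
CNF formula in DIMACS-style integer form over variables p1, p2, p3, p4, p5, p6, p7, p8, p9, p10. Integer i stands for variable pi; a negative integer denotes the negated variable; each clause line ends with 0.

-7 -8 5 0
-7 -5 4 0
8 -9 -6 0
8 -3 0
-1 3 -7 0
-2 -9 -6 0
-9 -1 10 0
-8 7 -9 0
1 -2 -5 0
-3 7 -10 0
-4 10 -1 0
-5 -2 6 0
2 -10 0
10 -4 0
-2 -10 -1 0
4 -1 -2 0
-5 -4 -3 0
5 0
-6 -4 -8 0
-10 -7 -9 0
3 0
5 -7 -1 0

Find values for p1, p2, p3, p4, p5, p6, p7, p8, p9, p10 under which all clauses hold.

p1=True, p2=False, p3=True, p4=False, p5=True, p6=False, p7=False, p8=True, p9=False, p10=False

The clause (p5) is unit: p5 must be True.
The clause (p3) is unit: p3 must be True.
Unit propagation: (p8) forces p8 = True.
Unit propagation: (~p4) forces p4 = False.
(~p7) is a unit clause, so p7 = False.
(~p9) is a unit clause, so p9 = False.
(~p10) is a unit clause, so p10 = False.
Pure literal: p2 appears only negated; assign p2 = False.
p1, p6 are now unconstrained; take p1 = True, p6 = False.
Every clause has at least one true literal under this assignment.
Check each clause:
  1. (~p8 \/ p5 \/ ~p7) — ~p7 is true.
  2. (~p5 \/ p4 \/ ~p7) — ~p7 is true.
  3. (~p6 \/ ~p9 \/ p8) — p8 is true.
  4. (p8 \/ ~p3) — p8 is true.
  5. (p3 \/ ~p7 \/ ~p1) — ~p7 is true.
  6. (~p2 \/ ~p9 \/ ~p6) — ~p6 is true.
  7. (~p1 \/ p10 \/ ~p9) — ~p9 is true.
  8. (p7 \/ ~p9 \/ ~p8) — ~p9 is true.
  9. (~p5 \/ p1 \/ ~p2) — p1 is true.
  10. (p7 \/ ~p3 \/ ~p10) — ~p10 is true.
  11. (p10 \/ ~p4 \/ ~p1) — ~p4 is true.
  12. (~p5 \/ p6 \/ ~p2) — ~p2 is true.
  13. (~p10 \/ p2) — ~p10 is true.
  14. (~p4 \/ p10) — ~p4 is true.
  15. (~p1 \/ ~p10 \/ ~p2) — ~p10 is true.
  16. (~p1 \/ ~p2 \/ p4) — ~p2 is true.
  17. (~p5 \/ ~p4 \/ ~p3) — ~p4 is true.
  18. (p5) — p5 is true.
  19. (~p4 \/ ~p8 \/ ~p6) — ~p6 is true.
  20. (~p9 \/ ~p7 \/ ~p10) — ~p7 is true.
  21. (p3) — p3 is true.
  22. (~p1 \/ ~p7 \/ p5) — ~p7 is true.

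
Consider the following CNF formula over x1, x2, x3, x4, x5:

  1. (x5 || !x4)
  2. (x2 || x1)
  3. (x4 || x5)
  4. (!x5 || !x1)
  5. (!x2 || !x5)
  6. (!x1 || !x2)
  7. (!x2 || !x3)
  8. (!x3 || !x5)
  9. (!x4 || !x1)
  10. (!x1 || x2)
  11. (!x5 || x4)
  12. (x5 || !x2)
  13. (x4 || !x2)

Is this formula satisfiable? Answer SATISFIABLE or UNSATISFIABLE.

x2 = True:
  propagation gives x5=False; an empty clause results — contradiction.
x2 = False:
  propagation gives x1=True; an empty clause results — contradiction.
Every branch closes, so no satisfying assignment exists.

UNSATISFIABLE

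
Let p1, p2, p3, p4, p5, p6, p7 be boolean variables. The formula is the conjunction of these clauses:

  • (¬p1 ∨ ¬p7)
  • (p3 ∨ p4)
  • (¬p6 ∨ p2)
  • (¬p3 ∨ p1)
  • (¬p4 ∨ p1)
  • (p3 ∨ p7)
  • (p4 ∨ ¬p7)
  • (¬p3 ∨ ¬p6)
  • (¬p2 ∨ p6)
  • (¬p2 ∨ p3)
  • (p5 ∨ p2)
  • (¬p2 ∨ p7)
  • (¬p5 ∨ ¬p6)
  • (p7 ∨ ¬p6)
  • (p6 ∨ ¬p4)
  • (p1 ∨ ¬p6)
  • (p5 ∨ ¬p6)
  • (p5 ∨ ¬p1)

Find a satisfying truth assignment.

p1=1, p2=0, p3=1, p4=0, p5=1, p6=0, p7=0

Try p1 = True.
  then p7 is forced to False.
  then p3 is forced to True.
  then p6 is forced to False.
  then p2 is forced to False.
  then p5 is forced to True.
  then p4 is forced to False.
Every clause has at least one true literal under this assignment.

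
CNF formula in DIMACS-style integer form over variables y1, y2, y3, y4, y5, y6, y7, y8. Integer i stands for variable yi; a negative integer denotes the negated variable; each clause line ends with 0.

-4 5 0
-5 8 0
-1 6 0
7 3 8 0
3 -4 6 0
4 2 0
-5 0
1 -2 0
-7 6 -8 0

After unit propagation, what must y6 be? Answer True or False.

True

(~y5) is a unit clause: y5 = False.
(y5 | ~y4) with y5 = False leaves only ~y4, so y4 = False.
In (y4 | y2), y4 is now false; y2 must hold, so y2 = True.
From (~y2 | y1) and y2 = True: y1 = True.
From (y6 | ~y1) and y1 = True: y6 = True.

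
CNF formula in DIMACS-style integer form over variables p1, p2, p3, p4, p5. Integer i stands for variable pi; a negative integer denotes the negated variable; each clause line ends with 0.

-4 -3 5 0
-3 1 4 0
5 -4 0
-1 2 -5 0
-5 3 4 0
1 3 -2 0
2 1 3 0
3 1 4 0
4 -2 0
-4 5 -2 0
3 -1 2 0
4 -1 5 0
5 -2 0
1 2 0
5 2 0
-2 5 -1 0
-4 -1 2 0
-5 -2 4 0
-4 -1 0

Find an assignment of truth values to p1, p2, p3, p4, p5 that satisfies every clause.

p1=False, p2=True, p3=True, p4=True, p5=True

Check each clause:
  1. {¬p3, p5, ¬p4} — p5 is true.
  2. {p1, p4, ¬p3} — p4 is true.
  3. {¬p4, p5} — p5 is true.
  4. {¬p1, ¬p5, p2} — p2 is true.
  5. {p4, ¬p5, p3} — p3 is true.
  6. {p3, ¬p2, p1} — p3 is true.
  7. {p2, p1, p3} — p2 is true.
  8. {p4, p1, p3} — p3 is true.
  9. {¬p2, p4} — p4 is true.
  10. {¬p4, p5, ¬p2} — p5 is true.
  11. {p2, ¬p1, p3} — p2 is true.
  12. {p4, p5, ¬p1} — p4 is true.
  13. {p5, ¬p2} — p5 is true.
  14. {p1, p2} — p2 is true.
  15. {p5, p2} — p2 is true.
  16. {p5, ¬p1, ¬p2} — p5 is true.
  17. {¬p1, ¬p4, p2} — p2 is true.
  18. {¬p2, ¬p5, p4} — p4 is true.
  19. {¬p4, ¬p1} — ¬p1 is true.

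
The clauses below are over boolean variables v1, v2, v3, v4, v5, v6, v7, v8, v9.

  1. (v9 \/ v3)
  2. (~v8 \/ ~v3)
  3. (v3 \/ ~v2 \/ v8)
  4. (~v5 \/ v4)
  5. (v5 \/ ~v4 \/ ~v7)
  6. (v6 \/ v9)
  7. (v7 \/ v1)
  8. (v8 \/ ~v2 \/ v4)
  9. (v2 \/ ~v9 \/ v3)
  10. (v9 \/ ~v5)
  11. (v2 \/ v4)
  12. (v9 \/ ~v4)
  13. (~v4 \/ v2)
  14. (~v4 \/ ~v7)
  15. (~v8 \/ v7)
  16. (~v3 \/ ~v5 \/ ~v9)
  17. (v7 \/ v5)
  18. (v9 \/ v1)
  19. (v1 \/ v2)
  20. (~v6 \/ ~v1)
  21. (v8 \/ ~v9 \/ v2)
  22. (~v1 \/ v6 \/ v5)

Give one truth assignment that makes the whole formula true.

Try v1 = False.
  then v7 is forced to True.
  then v4 is forced to False.
  then v5 is forced to False.
  then v2 is forced to True.
  then v8 is forced to True.
  then v3 is forced to False.
  then v9 is forced to True.
v6 is now unconstrained; take v6 = False.
Check each clause:
  1. (v9 \/ v3) — v9 is true.
  2. (~v3 \/ ~v8) — ~v3 is true.
  3. (v8 \/ v3 \/ ~v2) — v8 is true.
  4. (v4 \/ ~v5) — ~v5 is true.
  5. (v5 \/ ~v4 \/ ~v7) — ~v4 is true.
  6. (v6 \/ v9) — v9 is true.
  7. (v1 \/ v7) — v7 is true.
  8. (v8 \/ v4 \/ ~v2) — v8 is true.
  9. (v3 \/ v2 \/ ~v9) — v2 is true.
  10. (~v5 \/ v9) — v9 is true.
  11. (v4 \/ v2) — v2 is true.
  12. (~v4 \/ v9) — v9 is true.
  13. (v2 \/ ~v4) — v2 is true.
  14. (~v4 \/ ~v7) — ~v4 is true.
  15. (v7 \/ ~v8) — v7 is true.
  16. (~v9 \/ ~v3 \/ ~v5) — ~v5 is true.
  17. (v7 \/ v5) — v7 is true.
  18. (v9 \/ v1) — v9 is true.
  19. (v2 \/ v1) — v2 is true.
  20. (~v6 \/ ~v1) — ~v6 is true.
  21. (v8 \/ ~v9 \/ v2) — v8 is true.
  22. (v6 \/ ~v1 \/ v5) — ~v1 is true.

v1=F, v2=T, v3=F, v4=F, v5=F, v6=F, v7=T, v8=T, v9=T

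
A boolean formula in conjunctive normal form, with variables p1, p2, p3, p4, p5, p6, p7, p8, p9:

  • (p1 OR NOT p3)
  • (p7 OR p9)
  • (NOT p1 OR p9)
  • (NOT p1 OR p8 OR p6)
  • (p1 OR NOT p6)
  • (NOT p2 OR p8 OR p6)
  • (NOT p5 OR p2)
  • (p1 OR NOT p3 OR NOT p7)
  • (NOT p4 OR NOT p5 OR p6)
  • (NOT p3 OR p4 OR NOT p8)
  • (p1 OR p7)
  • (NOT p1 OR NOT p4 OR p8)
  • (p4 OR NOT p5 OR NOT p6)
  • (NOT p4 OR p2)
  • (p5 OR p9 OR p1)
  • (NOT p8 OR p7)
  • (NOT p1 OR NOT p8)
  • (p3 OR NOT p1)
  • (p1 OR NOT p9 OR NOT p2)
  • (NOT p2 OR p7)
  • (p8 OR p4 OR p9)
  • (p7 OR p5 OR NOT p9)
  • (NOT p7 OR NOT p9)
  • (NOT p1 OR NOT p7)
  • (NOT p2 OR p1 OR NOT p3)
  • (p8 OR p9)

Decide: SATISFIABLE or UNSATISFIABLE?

Set p1 = False and propagate.
  then p3 is forced to False.
  then p6 is forced to False.
  then p7 is forced to True.
  then p9 is forced to False.
  then p5 is forced to True.
  then p2 is forced to True.
  then p8 is forced to True.
  then p4 is forced to False.
So p1=False, p2=True, p3=False, p4=False, p5=True, p6=False, p7=True, p8=True, p9=False is a satisfying assignment.

SATISFIABLE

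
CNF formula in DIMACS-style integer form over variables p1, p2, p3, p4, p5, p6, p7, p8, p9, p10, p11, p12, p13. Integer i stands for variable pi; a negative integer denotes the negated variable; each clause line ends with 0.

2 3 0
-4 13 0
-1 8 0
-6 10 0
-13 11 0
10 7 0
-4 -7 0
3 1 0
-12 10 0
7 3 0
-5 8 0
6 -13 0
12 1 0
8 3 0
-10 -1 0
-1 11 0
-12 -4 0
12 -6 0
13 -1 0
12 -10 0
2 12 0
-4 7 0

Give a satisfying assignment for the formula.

Pure literal: p2 appears only positively; assign p2 = True.
p3 occurs only positively in the remaining clauses — set p3 = True.
Branch on p1: take p1 = False.
  then p12 is forced to True.
  then p10 is forced to True.
  then p4 is forced to False.
Try p5 = True.
  then p8 is forced to True.
For the remaining variables, p6 = True, p7 = True, p9 = True, p11 = False, p13 = False works.
Check each clause:
  1. (p2 \/ p3) — p2 is true.
  2. (p13 \/ ~p4) — ~p4 is true.
  3. (~p1 \/ p8) — p8 is true.
  4. (p10 \/ ~p6) — p10 is true.
  5. (~p13 \/ p11) — ~p13 is true.
  6. (p7 \/ p10) — p10 is true.
  7. (~p4 \/ ~p7) — ~p4 is true.
  8. (p1 \/ p3) — p3 is true.
  9. (~p12 \/ p10) — p10 is true.
  10. (p7 \/ p3) — p3 is true.
  11. (~p5 \/ p8) — p8 is true.
  12. (~p13 \/ p6) — ~p13 is true.
  13. (p1 \/ p12) — p12 is true.
  14. (p3 \/ p8) — p8 is true.
  15. (~p10 \/ ~p1) — ~p1 is true.
  16. (~p1 \/ p11) — ~p1 is true.
  17. (~p12 \/ ~p4) — ~p4 is true.
  18. (~p6 \/ p12) — p12 is true.
  19. (p13 \/ ~p1) — ~p1 is true.
  20. (p12 \/ ~p10) — p12 is true.
  21. (p12 \/ p2) — p2 is true.
  22. (~p4 \/ p7) — ~p4 is true.

p1=False, p2=True, p3=True, p4=False, p5=True, p6=True, p7=True, p8=True, p9=True, p10=True, p11=False, p12=True, p13=False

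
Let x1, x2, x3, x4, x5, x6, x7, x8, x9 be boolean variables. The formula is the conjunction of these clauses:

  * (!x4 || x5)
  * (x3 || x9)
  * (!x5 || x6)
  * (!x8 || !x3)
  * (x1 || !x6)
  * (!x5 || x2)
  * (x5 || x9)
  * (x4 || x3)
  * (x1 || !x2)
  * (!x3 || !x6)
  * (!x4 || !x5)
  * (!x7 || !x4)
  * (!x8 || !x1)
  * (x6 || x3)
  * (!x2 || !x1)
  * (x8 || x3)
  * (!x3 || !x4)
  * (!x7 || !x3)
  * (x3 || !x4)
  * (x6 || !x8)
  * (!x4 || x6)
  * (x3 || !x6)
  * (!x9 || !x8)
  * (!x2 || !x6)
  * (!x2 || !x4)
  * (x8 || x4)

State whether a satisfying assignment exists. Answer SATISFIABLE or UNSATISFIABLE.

x3 = True:
  propagation gives x8=False, x6=False, x5=False, x4=False; an empty clause results — contradiction.
x3 = False:
  propagation gives x9=True, x4=True; an empty clause results — contradiction.
Every branch closes, so no satisfying assignment exists.

UNSATISFIABLE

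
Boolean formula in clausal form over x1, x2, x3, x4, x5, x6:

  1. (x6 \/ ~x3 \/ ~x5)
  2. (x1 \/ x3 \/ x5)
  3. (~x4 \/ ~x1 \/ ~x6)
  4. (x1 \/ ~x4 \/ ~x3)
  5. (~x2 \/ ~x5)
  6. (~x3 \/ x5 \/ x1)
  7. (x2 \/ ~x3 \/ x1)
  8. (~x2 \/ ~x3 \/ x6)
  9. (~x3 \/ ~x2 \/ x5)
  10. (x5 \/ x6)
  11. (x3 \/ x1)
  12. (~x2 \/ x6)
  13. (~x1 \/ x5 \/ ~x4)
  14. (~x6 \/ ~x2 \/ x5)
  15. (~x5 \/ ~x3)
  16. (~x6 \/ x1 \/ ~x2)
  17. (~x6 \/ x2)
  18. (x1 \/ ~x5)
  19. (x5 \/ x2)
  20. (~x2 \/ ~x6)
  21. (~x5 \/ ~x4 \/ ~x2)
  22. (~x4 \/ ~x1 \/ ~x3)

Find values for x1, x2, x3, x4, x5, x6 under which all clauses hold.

x1=T  x2=F  x3=F  x4=T  x5=T  x6=F

Check each clause:
  1. (~x5 \/ x6 \/ ~x3) — ~x3 is true.
  2. (x3 \/ x5 \/ x1) — x1 is true.
  3. (~x1 \/ ~x4 \/ ~x6) — ~x6 is true.
  4. (~x4 \/ x1 \/ ~x3) — x1 is true.
  5. (~x2 \/ ~x5) — ~x2 is true.
  6. (x1 \/ x5 \/ ~x3) — x1 is true.
  7. (x2 \/ ~x3 \/ x1) — x1 is true.
  8. (x6 \/ ~x3 \/ ~x2) — ~x3 is true.
  9. (~x2 \/ x5 \/ ~x3) — ~x3 is true.
  10. (x6 \/ x5) — x5 is true.
  11. (x3 \/ x1) — x1 is true.
  12. (x6 \/ ~x2) — ~x2 is true.
  13. (~x4 \/ x5 \/ ~x1) — x5 is true.
  14. (x5 \/ ~x6 \/ ~x2) — ~x6 is true.
  15. (~x5 \/ ~x3) — ~x3 is true.
  16. (x1 \/ ~x6 \/ ~x2) — x1 is true.
  17. (~x6 \/ x2) — ~x6 is true.
  18. (~x5 \/ x1) — x1 is true.
  19. (x5 \/ x2) — x5 is true.
  20. (~x6 \/ ~x2) — ~x6 is true.
  21. (~x4 \/ ~x2 \/ ~x5) — ~x2 is true.
  22. (~x1 \/ ~x3 \/ ~x4) — ~x3 is true.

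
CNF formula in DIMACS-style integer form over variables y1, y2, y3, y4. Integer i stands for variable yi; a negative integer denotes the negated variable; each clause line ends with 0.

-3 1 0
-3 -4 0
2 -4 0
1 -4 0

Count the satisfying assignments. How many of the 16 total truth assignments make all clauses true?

7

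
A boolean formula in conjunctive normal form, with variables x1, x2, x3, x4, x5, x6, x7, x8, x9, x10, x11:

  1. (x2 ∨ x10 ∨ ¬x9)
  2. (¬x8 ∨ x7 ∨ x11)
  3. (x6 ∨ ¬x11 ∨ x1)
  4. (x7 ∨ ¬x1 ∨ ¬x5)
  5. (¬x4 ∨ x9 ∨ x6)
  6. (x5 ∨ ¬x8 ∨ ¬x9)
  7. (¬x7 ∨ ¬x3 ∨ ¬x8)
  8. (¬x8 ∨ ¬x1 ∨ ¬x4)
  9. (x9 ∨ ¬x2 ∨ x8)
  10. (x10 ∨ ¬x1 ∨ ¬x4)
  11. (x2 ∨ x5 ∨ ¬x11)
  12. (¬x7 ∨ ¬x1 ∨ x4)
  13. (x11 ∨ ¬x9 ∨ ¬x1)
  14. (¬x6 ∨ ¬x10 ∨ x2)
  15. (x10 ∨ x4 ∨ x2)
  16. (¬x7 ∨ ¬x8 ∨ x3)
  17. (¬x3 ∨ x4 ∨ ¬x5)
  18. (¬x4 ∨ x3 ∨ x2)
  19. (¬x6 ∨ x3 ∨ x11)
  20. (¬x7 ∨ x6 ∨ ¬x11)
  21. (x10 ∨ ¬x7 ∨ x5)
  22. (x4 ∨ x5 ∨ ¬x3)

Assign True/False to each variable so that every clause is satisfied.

x1=False  x2=True  x3=True  x4=True  x5=True  x6=False  x7=False  x8=False  x9=True  x10=False  x11=False

Set x1 = False and propagate.
For the remaining variables, x2 = True, x3 = True, x4 = True, x5 = True, x6 = False, x7 = False, x8 = False, x9 = True, x10 = False, x11 = False works.
Every clause has at least one true literal under this assignment.
Check each clause:
  1. (¬x9 ∨ x2 ∨ x10) — x2 is true.
  2. (¬x8 ∨ x7 ∨ x11) — ¬x8 is true.
  3. (x6 ∨ x1 ∨ ¬x11) — ¬x11 is true.
  4. (x7 ∨ ¬x5 ∨ ¬x1) — ¬x1 is true.
  5. (x6 ∨ ¬x4 ∨ x9) — x9 is true.
  6. (x5 ∨ ¬x9 ∨ ¬x8) — ¬x8 is true.
  7. (¬x7 ∨ ¬x3 ∨ ¬x8) — ¬x8 is true.
  8. (¬x1 ∨ ¬x4 ∨ ¬x8) — ¬x8 is true.
  9. (¬x2 ∨ x8 ∨ x9) — x9 is true.
  10. (¬x1 ∨ x10 ∨ ¬x4) — ¬x1 is true.
  11. (¬x11 ∨ x5 ∨ x2) — ¬x11 is true.
  12. (x4 ∨ ¬x1 ∨ ¬x7) — ¬x7 is true.
  13. (¬x1 ∨ ¬x9 ∨ x11) — ¬x1 is true.
  14. (¬x6 ∨ ¬x10 ∨ x2) — ¬x6 is true.
  15. (x10 ∨ x4 ∨ x2) — x2 is true.
  16. (¬x8 ∨ ¬x7 ∨ x3) — ¬x8 is true.
  17. (x4 ∨ ¬x5 ∨ ¬x3) — x4 is true.
  18. (¬x4 ∨ x2 ∨ x3) — x2 is true.
  19. (¬x6 ∨ x11 ∨ x3) — x3 is true.
  20. (¬x11 ∨ ¬x7 ∨ x6) — ¬x7 is true.
  21. (¬x7 ∨ x10 ∨ x5) — ¬x7 is true.
  22. (¬x3 ∨ x4 ∨ x5) — x5 is true.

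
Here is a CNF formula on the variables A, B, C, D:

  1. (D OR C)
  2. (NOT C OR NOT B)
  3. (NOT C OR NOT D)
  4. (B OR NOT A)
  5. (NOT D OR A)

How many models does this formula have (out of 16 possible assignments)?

2

Satisfying assignments:
  A=0 B=0 C=1 D=0
  A=1 B=1 C=0 D=1
Count: 2.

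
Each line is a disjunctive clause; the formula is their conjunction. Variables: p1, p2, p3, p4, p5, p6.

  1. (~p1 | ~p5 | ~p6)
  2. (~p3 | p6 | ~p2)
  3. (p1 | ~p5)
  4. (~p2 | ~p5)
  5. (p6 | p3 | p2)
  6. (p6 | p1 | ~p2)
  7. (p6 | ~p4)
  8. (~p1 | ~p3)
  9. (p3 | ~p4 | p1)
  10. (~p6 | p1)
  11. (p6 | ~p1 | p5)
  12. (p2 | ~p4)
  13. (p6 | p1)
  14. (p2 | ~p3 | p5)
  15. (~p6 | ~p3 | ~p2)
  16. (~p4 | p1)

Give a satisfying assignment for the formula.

Branch on p1: take p1 = True.
  then p3 is forced to False.
The remaining clauses are satisfied by p2 = True, p4 = True, p5 = False, p6 = True.
Check each clause:
  1. (~p1 | ~p5 | ~p6) — ~p5 is true.
  2. (p6 | ~p3 | ~p2) — ~p3 is true.
  3. (~p5 | p1) — p1 is true.
  4. (~p2 | ~p5) — ~p5 is true.
  5. (p3 | p2 | p6) — p2 is true.
  6. (~p2 | p6 | p1) — p1 is true.
  7. (p6 | ~p4) — p6 is true.
  8. (~p1 | ~p3) — ~p3 is true.
  9. (~p4 | p1 | p3) — p1 is true.
  10. (~p6 | p1) — p1 is true.
  11. (p5 | p6 | ~p1) — p6 is true.
  12. (~p4 | p2) — p2 is true.
  13. (p1 | p6) — p1 is true.
  14. (p2 | p5 | ~p3) — p2 is true.
  15. (~p6 | ~p2 | ~p3) — ~p3 is true.
  16. (~p4 | p1) — p1 is true.

p1=1, p2=1, p3=0, p4=1, p5=0, p6=1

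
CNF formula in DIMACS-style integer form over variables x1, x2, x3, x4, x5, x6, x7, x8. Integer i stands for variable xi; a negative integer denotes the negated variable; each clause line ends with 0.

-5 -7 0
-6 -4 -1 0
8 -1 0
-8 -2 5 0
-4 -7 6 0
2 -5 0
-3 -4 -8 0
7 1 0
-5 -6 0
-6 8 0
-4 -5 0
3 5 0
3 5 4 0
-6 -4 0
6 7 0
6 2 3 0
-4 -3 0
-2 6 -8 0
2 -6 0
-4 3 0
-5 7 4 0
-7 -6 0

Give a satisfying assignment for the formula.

x1=F, x2=F, x3=T, x4=F, x5=F, x6=F, x7=T, x8=F

Try x1 = False.
  then x7 is forced to True.
  then x5 is forced to False.
  then x3 is forced to True.
  then x4 is forced to False.
  then x6 is forced to False.
Set x2 = False and propagate.
x8 is now unconstrained; take x8 = False.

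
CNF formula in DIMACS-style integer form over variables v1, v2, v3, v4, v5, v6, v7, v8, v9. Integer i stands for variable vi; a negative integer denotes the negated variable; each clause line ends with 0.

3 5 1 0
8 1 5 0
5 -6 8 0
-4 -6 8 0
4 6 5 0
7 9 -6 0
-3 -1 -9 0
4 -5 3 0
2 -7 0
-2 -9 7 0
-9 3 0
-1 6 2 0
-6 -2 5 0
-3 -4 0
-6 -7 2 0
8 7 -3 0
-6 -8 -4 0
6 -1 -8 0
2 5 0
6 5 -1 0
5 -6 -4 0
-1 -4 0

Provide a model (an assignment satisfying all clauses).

Branch on v1: take v1 = False.
The remaining clauses are satisfied by v2 = True, v3 = True, v4 = False, v5 = True, v6 = True, v7 = True, v8 = True, v9 = True.

v1=F, v2=T, v3=T, v4=F, v5=T, v6=T, v7=T, v8=T, v9=T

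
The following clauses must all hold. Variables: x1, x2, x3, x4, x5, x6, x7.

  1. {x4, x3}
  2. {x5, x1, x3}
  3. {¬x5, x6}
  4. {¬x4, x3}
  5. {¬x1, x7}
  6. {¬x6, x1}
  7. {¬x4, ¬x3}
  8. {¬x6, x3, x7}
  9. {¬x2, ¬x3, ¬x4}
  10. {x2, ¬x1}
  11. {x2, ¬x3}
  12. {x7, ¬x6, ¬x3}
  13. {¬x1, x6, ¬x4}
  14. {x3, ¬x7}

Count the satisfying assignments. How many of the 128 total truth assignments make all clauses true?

Satisfying assignments:
  x1=F x2=T x3=T x4=F x5=F x6=F x7=F
  x1=F x2=T x3=T x4=F x5=F x6=F x7=T
  x1=T x2=T x3=T x4=F x5=F x6=F x7=T
  x1=T x2=T x3=T x4=F x5=F x6=T x7=T
  x1=T x2=T x3=T x4=F x5=T x6=T x7=T
Count: 5.

5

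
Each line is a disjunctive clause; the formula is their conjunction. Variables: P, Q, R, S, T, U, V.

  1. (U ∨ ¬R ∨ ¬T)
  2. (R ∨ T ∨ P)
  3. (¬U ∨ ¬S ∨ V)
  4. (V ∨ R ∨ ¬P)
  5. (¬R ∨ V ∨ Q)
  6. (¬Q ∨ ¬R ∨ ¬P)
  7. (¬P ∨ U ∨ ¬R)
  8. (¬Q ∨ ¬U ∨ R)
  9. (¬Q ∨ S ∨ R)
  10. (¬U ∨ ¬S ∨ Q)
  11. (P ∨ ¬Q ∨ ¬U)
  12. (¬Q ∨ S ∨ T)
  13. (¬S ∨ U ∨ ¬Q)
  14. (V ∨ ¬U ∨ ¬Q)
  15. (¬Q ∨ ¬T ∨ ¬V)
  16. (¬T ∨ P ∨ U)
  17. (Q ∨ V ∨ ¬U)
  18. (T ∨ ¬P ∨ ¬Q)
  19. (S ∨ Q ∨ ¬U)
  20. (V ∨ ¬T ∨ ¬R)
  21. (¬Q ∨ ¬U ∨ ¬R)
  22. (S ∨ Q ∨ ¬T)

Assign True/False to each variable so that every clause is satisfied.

Branch on P: take P = False.
Branch on Q: take Q = False.
The remaining clauses are satisfied by R = True, S = True, T = False, U = False, V = True.

P=F, Q=F, R=T, S=T, T=F, U=F, V=T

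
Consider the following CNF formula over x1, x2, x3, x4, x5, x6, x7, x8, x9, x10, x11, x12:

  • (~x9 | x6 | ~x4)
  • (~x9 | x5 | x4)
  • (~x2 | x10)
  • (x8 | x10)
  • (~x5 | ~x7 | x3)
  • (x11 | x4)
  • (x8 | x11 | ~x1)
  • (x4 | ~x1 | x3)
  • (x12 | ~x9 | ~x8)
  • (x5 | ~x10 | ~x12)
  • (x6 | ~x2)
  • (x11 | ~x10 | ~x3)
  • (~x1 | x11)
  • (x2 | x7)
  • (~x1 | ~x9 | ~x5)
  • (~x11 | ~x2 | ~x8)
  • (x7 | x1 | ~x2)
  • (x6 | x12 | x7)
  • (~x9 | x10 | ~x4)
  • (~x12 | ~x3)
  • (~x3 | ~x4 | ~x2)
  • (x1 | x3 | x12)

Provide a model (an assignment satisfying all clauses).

Pure literal: x9 appears only negated; assign x9 = False.
Branch on x1: take x1 = True.
  then x11 is forced to True.
Set x2 = False and propagate.
  then x7 is forced to True.
The remaining clauses are satisfied by x3 = True, x4 = False, x5 = True, x6 = False, x8 = False, x10 = True, x12 = False.
Every clause has at least one true literal under this assignment.

x1 = True, x2 = False, x3 = True, x4 = False, x5 = True, x6 = False, x7 = True, x8 = False, x9 = False, x10 = True, x11 = True, x12 = False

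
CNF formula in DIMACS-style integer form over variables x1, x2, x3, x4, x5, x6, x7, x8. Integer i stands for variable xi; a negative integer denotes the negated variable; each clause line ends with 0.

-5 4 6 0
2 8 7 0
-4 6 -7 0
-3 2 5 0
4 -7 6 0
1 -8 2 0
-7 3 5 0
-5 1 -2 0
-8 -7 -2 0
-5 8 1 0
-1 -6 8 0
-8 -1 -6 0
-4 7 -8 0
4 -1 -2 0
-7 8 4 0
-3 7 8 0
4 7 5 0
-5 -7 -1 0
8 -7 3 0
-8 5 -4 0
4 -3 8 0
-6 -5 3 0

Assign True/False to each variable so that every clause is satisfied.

Set x1 = True and propagate.
Branch on x2: take x2 = True.
  then x4 is forced to True.
The remaining clauses are satisfied by x3 = False, x5 = False, x6 = False, x7 = False, x8 = False.

x1=T, x2=T, x3=F, x4=T, x5=F, x6=F, x7=F, x8=F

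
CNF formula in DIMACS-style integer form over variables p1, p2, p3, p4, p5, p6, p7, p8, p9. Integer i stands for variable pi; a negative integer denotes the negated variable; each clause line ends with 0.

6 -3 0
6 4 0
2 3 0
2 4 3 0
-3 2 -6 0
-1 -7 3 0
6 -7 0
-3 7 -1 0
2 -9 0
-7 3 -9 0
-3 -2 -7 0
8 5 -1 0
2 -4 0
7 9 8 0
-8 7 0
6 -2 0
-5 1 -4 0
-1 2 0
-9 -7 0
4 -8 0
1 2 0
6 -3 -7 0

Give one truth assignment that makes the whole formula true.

Set p1 = True and propagate.
  then p2 is forced to True.
  then p6 is forced to True.
Set p3 = False and propagate.
  then p7 is forced to False.
  then p8 is forced to False.
  then p5 is forced to True.
  then p9 is forced to True.
p4 is now unconstrained; take p4 = False.

p1=True, p2=True, p3=False, p4=False, p5=True, p6=True, p7=False, p8=False, p9=True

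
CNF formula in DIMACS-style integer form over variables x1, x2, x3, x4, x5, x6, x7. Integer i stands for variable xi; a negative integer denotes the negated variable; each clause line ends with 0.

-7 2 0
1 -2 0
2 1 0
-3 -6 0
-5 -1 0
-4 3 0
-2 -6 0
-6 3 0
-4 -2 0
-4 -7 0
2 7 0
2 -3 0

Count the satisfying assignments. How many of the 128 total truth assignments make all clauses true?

Satisfying assignments:
  x1=1 x2=1 x3=0 x4=0 x5=0 x6=0 x7=0
  x1=1 x2=1 x3=0 x4=0 x5=0 x6=0 x7=1
  x1=1 x2=1 x3=1 x4=0 x5=0 x6=0 x7=0
  x1=1 x2=1 x3=1 x4=0 x5=0 x6=0 x7=1
Count: 4.

4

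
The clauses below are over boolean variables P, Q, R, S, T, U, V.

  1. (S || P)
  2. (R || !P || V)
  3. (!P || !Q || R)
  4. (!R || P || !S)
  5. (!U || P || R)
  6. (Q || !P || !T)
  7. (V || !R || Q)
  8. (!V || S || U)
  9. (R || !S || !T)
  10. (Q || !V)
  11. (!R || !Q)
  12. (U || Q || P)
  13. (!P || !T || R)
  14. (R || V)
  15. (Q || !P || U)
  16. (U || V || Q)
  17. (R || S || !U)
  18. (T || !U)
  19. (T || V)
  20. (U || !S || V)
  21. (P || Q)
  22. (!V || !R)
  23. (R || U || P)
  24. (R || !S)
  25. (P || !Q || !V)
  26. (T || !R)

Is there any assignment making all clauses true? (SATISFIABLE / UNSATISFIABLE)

UNSATISFIABLE

R = True:
  propagation gives Q=False, V=True; an empty clause results — contradiction.
R = False:
  propagation gives V=True, Q=True, P=False; an empty clause results — contradiction.
Every branch closes, so no satisfying assignment exists.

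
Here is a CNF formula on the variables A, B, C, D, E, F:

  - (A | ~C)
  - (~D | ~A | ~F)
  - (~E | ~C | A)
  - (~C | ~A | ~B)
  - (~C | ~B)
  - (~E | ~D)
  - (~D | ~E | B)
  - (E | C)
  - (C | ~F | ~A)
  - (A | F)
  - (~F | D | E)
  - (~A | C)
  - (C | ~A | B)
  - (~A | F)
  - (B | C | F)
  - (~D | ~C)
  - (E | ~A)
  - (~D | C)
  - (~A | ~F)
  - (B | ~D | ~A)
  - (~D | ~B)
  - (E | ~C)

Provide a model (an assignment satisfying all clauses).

A=0  B=1  C=0  D=0  E=1  F=1

Try A = False.
  then C is forced to False.
  then E is forced to True.
  then D is forced to False.
  then F is forced to True.
B is now unconstrained; take B = True.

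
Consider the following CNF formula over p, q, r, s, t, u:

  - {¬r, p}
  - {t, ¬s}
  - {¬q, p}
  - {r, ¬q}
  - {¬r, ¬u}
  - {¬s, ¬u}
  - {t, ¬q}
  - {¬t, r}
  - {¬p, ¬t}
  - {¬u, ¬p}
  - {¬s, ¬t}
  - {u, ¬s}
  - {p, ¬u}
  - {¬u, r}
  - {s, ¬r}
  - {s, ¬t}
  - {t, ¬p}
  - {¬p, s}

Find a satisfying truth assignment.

q occurs only negated in the remaining clauses — set q = False.
Branch on p: take p = False.
  then r is forced to False.
  then t is forced to False.
  then s is forced to False.
  then u is forced to False.
Every clause has at least one true literal under this assignment.
Check each clause:
  1. {¬r, p} — ¬r is true.
  2. {t, ¬s} — ¬s is true.
  3. {p, ¬q} — ¬q is true.
  4. {¬q, r} — ¬q is true.
  5. {¬u, ¬r} — ¬u is true.
  6. {¬u, ¬s} — ¬u is true.
  7. {¬q, t} — ¬q is true.
  8. {r, ¬t} — ¬t is true.
  9. {¬p, ¬t} — ¬t is true.
  10. {¬p, ¬u} — ¬u is true.
  11. {¬t, ¬s} — ¬t is true.
  12. {¬s, u} — ¬s is true.
  13. {p, ¬u} — ¬u is true.
  14. {r, ¬u} — ¬u is true.
  15. {¬r, s} — ¬r is true.
  16. {¬t, s} — ¬t is true.
  17. {¬p, t} — ¬p is true.
  18. {s, ¬p} — ¬p is true.

p=False, q=False, r=False, s=False, t=False, u=False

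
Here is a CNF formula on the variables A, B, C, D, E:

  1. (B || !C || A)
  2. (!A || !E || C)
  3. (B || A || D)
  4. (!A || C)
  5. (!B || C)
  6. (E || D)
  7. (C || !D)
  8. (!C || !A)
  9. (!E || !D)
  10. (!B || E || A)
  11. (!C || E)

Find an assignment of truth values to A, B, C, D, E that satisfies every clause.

Set A = False and propagate.
Branch on B: take B = True.
  then C is forced to True.
  then E is forced to True.
  then D is forced to False.
Check each clause:
  1. (B || A || !C) — B is true.
  2. (!A || !E || C) — C is true.
  3. (A || B || D) — B is true.
  4. (!A || C) — C is true.
  5. (C || !B) — C is true.
  6. (E || D) — E is true.
  7. (!D || C) — C is true.
  8. (!C || !A) — !A is true.
  9. (!D || !E) — !D is true.
  10. (!B || A || E) — E is true.
  11. (E || !C) — E is true.

A = False, B = True, C = True, D = False, E = True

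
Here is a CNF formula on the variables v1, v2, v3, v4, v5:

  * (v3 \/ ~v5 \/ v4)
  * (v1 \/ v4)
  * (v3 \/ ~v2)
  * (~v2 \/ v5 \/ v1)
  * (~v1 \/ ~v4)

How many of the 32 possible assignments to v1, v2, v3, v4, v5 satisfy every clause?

10

Split on v1, then v4.
  v1=T, v4=T: a clause becomes empty — 0.
  v1=T, v4=F: 5 of the 8 assignments to (v2,v3,v5) work.
  v1=F, v4=T: 5 of the 8 assignments to (v2,v3,v5) work.
  v1=F, v4=F: a clause becomes empty — 0.
Total: 0 + 5 + 5 + 0 = 10.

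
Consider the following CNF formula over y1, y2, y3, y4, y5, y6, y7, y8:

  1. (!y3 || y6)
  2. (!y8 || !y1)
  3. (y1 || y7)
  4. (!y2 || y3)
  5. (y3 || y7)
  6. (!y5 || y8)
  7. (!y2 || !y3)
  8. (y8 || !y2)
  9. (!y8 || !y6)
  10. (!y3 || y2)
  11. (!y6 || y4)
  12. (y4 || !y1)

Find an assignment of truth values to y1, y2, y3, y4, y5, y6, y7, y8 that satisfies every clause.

y1=False, y2=False, y3=False, y4=True, y5=False, y6=False, y7=True, y8=True

Check each clause:
  1. (y6 || !y3) — !y3 is true.
  2. (!y8 || !y1) — !y1 is true.
  3. (y1 || y7) — y7 is true.
  4. (!y2 || y3) — !y2 is true.
  5. (y3 || y7) — y7 is true.
  6. (!y5 || y8) — y8 is true.
  7. (!y2 || !y3) — !y3 is true.
  8. (!y2 || y8) — y8 is true.
  9. (!y6 || !y8) — !y6 is true.
  10. (y2 || !y3) — !y3 is true.
  11. (!y6 || y4) — !y6 is true.
  12. (!y1 || y4) — y4 is true.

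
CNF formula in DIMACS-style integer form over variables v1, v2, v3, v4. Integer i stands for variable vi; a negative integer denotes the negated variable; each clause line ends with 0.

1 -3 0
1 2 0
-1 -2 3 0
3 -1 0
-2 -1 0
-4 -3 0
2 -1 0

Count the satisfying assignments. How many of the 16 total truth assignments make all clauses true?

2

The models are:
  v1=F v2=T v3=F v4=F
  v1=F v2=T v3=F v4=T
Count: 2.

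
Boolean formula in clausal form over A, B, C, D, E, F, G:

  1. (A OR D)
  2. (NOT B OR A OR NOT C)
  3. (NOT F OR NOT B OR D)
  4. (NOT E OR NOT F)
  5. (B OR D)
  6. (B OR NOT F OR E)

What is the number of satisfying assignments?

42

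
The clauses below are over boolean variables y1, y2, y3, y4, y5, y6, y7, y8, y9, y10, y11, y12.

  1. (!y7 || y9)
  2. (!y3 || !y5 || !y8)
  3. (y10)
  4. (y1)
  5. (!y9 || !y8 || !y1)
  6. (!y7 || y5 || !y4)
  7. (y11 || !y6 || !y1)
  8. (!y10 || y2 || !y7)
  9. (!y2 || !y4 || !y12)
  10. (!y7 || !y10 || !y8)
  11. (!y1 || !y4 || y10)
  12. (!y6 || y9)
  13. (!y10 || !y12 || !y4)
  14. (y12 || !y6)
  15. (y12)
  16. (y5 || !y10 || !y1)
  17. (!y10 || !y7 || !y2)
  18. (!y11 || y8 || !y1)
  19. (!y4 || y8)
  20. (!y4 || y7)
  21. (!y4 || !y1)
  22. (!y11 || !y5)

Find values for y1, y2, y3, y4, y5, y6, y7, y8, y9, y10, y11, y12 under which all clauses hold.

Unit propagation: (y10) forces y10 = True.
(y1) is a unit clause, so y1 = True.
(y12) is a unit clause, so y12 = True.
The clause (!y4) is unit: y4 must be False.
The clause (y5) is unit: y5 must be True.
(!y11) is a unit clause, so y11 = False.
The clause (!y6) is unit: y6 must be False.
y3 occurs only negated in the remaining clauses — set y3 = False.
Pure literal: y7 appears only negated; assign y7 = False.
Branch on y8: take y8 = False.
y2, y9 are now unconstrained; take y2 = True, y9 = False.
Every clause has at least one true literal under this assignment.

y1=True  y2=True  y3=False  y4=False  y5=True  y6=False  y7=False  y8=False  y9=False  y10=True  y11=False  y12=True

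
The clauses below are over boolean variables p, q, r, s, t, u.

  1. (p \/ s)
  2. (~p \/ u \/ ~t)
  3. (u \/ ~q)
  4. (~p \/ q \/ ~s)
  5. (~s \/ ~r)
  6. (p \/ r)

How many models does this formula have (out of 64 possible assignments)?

12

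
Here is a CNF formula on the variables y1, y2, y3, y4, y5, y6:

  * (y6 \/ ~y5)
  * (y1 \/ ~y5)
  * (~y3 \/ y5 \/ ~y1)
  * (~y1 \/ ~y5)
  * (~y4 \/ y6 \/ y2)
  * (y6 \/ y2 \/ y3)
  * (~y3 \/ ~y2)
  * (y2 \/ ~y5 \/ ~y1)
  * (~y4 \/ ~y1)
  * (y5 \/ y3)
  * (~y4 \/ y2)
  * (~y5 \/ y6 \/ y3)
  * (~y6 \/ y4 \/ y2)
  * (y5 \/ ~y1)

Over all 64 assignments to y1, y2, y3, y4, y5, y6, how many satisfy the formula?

1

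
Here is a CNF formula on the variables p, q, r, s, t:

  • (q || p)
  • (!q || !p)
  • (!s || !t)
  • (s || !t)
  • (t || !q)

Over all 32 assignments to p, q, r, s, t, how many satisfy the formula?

Satisfying assignments:
  p=1 q=0 r=0 s=0 t=0
  p=1 q=0 r=0 s=1 t=0
  p=1 q=0 r=1 s=0 t=0
  p=1 q=0 r=1 s=1 t=0
That's 4 in total.

4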